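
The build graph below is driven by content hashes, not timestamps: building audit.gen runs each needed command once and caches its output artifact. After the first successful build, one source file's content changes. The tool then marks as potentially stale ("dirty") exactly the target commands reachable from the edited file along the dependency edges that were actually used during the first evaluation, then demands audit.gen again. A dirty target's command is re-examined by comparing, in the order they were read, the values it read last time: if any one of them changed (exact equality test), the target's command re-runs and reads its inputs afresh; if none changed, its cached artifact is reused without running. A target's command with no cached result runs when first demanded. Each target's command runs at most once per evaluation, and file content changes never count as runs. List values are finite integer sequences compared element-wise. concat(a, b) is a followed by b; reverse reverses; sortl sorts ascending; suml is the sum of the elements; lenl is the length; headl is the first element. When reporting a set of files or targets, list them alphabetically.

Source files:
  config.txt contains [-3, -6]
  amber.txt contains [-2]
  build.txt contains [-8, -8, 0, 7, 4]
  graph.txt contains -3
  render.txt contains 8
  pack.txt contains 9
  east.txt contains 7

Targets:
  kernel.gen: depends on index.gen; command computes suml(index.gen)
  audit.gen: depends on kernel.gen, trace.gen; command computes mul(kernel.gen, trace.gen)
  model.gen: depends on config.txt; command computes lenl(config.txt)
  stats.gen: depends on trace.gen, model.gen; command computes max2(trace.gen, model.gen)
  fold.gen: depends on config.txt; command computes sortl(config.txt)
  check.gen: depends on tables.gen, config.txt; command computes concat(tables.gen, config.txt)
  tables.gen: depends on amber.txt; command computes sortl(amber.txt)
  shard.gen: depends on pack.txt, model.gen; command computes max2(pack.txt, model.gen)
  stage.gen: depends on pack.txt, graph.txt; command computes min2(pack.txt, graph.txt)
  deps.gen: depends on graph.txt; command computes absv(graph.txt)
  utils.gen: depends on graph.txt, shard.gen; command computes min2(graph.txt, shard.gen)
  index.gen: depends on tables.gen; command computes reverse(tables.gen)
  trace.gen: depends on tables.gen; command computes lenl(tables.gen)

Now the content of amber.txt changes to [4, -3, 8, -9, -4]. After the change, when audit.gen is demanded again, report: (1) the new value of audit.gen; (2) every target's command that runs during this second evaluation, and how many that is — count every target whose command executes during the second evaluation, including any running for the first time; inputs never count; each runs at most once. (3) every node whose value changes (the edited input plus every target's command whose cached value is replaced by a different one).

Initial pass — values computed on the first demand:
  tables.gen = sortl([-2]) = [-2]
  index.gen = reverse([-2]) = [-2]
  kernel.gen = suml([-2]) = -2
  trace.gen = lenl([-2]) = 1
  audit.gen = mul(-2, 1) = -2

Second demand — change propagation:
  tables.gen: re-runs because amber.txt [-2]->[4, -3, 8, -9, -4]; new result [-9, -4, -3, 4, 8].
  index.gen: re-runs because tables.gen [-2]->[-9, -4, -3, 4, 8]; new result [8, 4, -3, -4, -9].
  kernel.gen: re-runs because index.gen [-2]->[8, 4, -3, -4, -9]; new result -4.
  trace.gen: re-runs because tables.gen [-2]->[-9, -4, -3, 4, 8]; new result 5.
  audit.gen: re-runs because kernel.gen -2->-4; trace.gen 1->5; new result -20.

audit.gen now evaluates to -20.
Run set: audit.gen, index.gen, kernel.gen, tables.gen, trace.gen (5 run).
Changed values: amber.txt, audit.gen, index.gen, kernel.gen, tables.gen, trace.gen.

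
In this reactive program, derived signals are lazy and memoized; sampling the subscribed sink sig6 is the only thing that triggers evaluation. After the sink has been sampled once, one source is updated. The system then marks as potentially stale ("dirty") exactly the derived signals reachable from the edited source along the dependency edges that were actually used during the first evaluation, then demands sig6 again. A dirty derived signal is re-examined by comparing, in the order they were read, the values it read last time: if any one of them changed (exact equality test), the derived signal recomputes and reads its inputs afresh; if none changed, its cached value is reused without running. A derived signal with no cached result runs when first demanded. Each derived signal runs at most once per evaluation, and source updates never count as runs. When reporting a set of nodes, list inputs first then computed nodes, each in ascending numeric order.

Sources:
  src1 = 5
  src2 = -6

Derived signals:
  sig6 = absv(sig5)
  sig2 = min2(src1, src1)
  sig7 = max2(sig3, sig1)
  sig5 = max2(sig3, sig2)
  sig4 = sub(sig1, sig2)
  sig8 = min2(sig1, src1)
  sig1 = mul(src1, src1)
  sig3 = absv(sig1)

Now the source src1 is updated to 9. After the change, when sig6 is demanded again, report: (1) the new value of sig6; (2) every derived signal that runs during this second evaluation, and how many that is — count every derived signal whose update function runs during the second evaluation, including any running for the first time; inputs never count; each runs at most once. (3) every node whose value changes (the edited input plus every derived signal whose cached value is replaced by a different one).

First demand of the output computes:
  sig1 = mul(5, 5) = 25
  sig2 = min2(5, 5) = 5
  sig3 = absv(25) = 25
  sig5 = max2(25, 5) = 25
  sig6 = absv(25) = 25

After the edit, cleaning proceeds:
  sig1: a read changed (src1 5->9; src1 5->9) — executes, giving 81.
  sig2: a read changed (src1 5->9; src1 5->9) — executes, giving 9.
  sig3: a read changed (sig1 25->81) — executes, giving 81.
  sig5: a read changed (sig3 25->81; sig2 5->9) — executes, giving 81.
  sig6: a read changed (sig5 25->81) — executes, giving 81.

Demanding sig6 again yields 81.
5 derived signals run: sig1, sig2, sig3, sig5, sig6.
The nodes whose values change: src1, sig1, sig2, sig3, sig5, sig6.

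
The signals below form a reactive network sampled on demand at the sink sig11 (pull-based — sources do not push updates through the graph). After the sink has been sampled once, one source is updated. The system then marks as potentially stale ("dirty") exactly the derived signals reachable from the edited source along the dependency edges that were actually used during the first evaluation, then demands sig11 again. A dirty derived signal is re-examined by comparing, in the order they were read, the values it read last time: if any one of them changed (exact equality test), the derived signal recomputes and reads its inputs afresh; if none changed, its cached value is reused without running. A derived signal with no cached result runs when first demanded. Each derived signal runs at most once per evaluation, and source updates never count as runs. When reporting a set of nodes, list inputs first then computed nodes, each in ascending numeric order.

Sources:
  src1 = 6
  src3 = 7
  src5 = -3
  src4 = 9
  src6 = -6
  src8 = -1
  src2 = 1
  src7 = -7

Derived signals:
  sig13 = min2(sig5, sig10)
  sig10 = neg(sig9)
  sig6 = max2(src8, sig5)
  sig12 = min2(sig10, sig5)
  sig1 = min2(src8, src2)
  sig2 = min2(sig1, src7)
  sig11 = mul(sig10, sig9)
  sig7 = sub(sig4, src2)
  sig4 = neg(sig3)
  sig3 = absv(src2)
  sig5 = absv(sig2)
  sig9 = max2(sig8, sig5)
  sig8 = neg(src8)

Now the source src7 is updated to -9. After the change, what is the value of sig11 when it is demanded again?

sig11 now evaluates to -81.

Initial pass — values computed on the first demand:
  sig1 = min2(-1, 1) = -1
  sig2 = min2(-1, -7) = -7
  sig5 = absv(-7) = 7
  sig8 = neg(-1) = 1
  sig9 = max2(1, 7) = 7
  sig10 = neg(7) = -7
  sig11 = mul(-7, 7) = -49

Second demand — change propagation:
  sig2: re-runs because src7 -7->-9; new result -9.
  sig5: re-runs because sig2 -7->-9; new result 9.
  sig9: re-runs because sig5 7->9; new result 9.
  sig10: re-runs because sig9 7->9; new result -9.
  sig11: re-runs because sig10 -7->-9; sig9 7->9; new result -81.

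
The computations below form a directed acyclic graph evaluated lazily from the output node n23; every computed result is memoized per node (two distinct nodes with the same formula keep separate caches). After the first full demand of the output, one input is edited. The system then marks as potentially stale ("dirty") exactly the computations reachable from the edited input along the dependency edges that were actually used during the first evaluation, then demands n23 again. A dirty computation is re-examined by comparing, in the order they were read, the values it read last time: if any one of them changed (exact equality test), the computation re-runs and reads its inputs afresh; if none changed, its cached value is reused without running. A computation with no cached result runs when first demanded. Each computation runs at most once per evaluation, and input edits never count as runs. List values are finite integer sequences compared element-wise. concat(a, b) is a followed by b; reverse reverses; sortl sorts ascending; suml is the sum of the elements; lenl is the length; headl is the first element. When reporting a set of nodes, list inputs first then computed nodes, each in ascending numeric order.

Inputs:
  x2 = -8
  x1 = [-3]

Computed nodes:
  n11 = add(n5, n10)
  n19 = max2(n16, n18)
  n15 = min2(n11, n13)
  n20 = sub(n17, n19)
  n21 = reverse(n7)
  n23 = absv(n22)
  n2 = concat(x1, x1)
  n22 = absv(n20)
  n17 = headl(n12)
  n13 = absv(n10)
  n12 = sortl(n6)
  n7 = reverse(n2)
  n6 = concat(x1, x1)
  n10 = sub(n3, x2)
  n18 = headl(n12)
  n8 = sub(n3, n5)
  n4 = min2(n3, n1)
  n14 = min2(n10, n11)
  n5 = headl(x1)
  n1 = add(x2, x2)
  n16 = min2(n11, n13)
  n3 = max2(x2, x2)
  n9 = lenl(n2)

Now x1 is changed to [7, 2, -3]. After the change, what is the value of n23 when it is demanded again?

Demanding n23 again yields 3.

First demand of the output computes:
  n3 = max2(-8, -8) = -8
  n5 = headl([-3]) = -3
  n6 = concat([-3], [-3]) = [-3, -3]
  n10 = sub(-8, -8) = 0
  n11 = add(-3, 0) = -3
  n12 = sortl([-3, -3]) = [-3, -3]
  n13 = absv(0) = 0
  n16 = min2(-3, 0) = -3
  n17 = headl([-3, -3]) = -3
  n18 = headl([-3, -3]) = -3
  n19 = max2(-3, -3) = -3
  n20 = sub(-3, -3) = 0
  n22 = absv(0) = 0
  n23 = absv(0) = 0

After the edit, cleaning proceeds:
  n5: a read changed (x1 [-3]->[7, 2, -3]) — executes, giving 7.
  n6: a read changed (x1 [-3]->[7, 2, -3]; x1 [-3]->[7, 2, -3]) — executes, giving [7, 2, -3, 7, 2, -3].
  n11: a read changed (n5 -3->7) — executes, giving 7.
  n12: a read changed (n6 [-3, -3]->[7, 2, -3, 7, 2, -3]) — executes, giving [-3, -3, 2, 2, 7, 7].
  n16: a read changed (n11 -3->7) — executes, giving 0.
  n17: a read changed (n12 [-3, -3]->[-3, -3, 2, 2, 7, 7]) — executes, giving -3 — identical to its old value.
  n18: a read changed (n12 [-3, -3]->[-3, -3, 2, 2, 7, 7]) — executes, giving -3 — identical to its old value.
  n19: a read changed (n16 -3->0) — executes, giving 0.
  n20: a read changed (n19 -3->0) — executes, giving -3.
  n22: a read changed (n20 0->-3) — executes, giving 3.
  n23: a read changed (n22 0->3) — executes, giving 3.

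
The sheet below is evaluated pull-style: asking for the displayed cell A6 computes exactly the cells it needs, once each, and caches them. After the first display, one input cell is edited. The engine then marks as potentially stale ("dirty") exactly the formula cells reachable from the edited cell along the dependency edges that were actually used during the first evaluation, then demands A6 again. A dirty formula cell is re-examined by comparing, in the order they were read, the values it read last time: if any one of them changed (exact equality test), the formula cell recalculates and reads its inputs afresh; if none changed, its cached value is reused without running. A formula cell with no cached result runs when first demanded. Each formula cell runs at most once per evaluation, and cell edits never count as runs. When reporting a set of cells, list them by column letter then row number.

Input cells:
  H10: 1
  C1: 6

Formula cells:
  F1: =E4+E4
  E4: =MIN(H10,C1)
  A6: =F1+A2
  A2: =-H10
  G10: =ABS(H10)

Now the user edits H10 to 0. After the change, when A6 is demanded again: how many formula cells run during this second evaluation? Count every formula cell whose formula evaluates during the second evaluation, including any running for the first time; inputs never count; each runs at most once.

First demand of the output computes:
  A2 = -(1) = -1
  E4 = MIN(1, 6) = 1
  F1 = 1 + 1 = 2
  A6 = 2 + -1 = 1

After the edit, cleaning proceeds:
  A2: a read changed (H10 1->0) — executes, giving 0.
  E4: a read changed (H10 1->0) — executes, giving 0.
  F1: a read changed (E4 1->0; E4 1->0) — executes, giving 0.
  A6: a read changed (F1 2->0; A2 -1->0) — executes, giving 0.

4 formula cells run: A2, A6, E4, F1.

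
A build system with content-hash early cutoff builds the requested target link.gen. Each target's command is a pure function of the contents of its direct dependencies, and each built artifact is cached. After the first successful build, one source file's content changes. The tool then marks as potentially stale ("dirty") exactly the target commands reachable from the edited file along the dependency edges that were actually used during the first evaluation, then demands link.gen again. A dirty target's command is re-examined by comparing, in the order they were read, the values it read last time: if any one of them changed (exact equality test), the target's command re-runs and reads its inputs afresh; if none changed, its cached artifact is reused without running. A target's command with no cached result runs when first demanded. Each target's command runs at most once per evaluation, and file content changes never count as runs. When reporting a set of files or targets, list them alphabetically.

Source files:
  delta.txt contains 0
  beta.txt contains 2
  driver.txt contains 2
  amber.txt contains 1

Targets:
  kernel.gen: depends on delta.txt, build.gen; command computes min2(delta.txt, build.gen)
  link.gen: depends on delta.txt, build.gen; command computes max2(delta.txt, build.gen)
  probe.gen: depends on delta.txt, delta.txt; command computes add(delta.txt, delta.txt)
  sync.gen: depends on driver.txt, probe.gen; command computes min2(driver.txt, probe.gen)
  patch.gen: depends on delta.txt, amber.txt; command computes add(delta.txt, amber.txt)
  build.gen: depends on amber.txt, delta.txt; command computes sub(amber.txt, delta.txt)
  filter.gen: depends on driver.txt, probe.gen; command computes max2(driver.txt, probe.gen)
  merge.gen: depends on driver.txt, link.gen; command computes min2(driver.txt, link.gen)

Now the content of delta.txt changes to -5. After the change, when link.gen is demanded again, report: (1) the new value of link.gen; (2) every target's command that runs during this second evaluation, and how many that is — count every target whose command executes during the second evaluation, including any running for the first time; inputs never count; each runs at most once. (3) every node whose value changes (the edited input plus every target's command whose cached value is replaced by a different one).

New value of link.gen: 6.
Target commands that run: build.gen, link.gen — 2 in total.
Values that change: build.gen, delta.txt, link.gen.

First evaluation (everything demanded from the output):
  build.gen = sub(1, 0) = 1
  link.gen = max2(0, 1) = 1

Propagation after the edit:
  build.gen: runs — delta.txt 0->-5; result 6.
  link.gen: runs — delta.txt 0->-5; build.gen 1->6; result 6.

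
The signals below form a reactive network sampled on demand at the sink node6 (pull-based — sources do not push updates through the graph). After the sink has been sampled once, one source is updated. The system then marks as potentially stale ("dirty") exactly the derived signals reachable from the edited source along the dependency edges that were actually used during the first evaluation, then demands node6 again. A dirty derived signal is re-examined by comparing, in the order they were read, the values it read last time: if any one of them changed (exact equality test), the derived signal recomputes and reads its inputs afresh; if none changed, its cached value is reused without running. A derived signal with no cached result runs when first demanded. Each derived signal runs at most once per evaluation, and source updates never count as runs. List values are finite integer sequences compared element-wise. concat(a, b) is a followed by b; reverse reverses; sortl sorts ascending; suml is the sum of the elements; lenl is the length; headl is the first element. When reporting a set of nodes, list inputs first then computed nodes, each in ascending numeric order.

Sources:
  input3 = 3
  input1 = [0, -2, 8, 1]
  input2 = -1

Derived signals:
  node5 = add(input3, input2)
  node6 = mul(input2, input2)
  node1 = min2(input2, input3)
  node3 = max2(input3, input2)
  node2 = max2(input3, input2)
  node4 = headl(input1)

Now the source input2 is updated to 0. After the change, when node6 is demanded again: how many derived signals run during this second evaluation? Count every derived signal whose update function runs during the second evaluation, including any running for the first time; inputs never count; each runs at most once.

Initial pass — values computed on the first demand:
  node6 = mul(-1, -1) = 1

Second demand — change propagation:
  node6: re-runs because input2 -1->0; input2 -1->0; new result 0.

Run set: node6 (1 run).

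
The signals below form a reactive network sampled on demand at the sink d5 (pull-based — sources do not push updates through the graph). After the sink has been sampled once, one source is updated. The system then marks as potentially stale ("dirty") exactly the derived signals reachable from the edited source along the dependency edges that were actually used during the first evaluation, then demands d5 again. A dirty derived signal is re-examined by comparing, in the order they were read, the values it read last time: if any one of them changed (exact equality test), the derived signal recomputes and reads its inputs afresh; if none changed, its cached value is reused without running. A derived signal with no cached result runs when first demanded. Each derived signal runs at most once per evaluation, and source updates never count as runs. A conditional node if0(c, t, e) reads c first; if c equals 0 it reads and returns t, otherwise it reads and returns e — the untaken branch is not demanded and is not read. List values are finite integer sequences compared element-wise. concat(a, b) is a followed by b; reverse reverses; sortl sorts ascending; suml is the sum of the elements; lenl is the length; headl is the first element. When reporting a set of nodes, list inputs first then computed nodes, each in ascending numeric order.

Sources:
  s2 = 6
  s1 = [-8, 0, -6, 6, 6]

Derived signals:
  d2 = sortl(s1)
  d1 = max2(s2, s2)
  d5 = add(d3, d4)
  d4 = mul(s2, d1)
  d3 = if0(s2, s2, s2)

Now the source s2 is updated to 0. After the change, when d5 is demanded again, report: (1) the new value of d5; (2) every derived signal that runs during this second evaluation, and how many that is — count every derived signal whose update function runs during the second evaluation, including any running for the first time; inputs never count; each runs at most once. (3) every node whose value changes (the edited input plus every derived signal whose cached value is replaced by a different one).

Initial pass — values computed on the first demand:
  d1 = max2(6, 6) = 6
  d3 = if0(s2=6 -> else branch s2) = 6
  d4 = mul(6, 6) = 36
  d5 = add(6, 36) = 42

Second demand — change propagation:
  d1: re-runs because s2 6->0; s2 6->0; new result 0.
  d3: re-runs because s2 6->0; s2 6->0; new result 0.
  d4: re-runs because s2 6->0; d1 6->0; new result 0.
  d5: re-runs because d3 6->0; d4 36->0; new result 0.

d5 now evaluates to 0.
Run set: d1, d3, d4, d5 (4 run).
Changed values: s2, d1, d3, d4, d5.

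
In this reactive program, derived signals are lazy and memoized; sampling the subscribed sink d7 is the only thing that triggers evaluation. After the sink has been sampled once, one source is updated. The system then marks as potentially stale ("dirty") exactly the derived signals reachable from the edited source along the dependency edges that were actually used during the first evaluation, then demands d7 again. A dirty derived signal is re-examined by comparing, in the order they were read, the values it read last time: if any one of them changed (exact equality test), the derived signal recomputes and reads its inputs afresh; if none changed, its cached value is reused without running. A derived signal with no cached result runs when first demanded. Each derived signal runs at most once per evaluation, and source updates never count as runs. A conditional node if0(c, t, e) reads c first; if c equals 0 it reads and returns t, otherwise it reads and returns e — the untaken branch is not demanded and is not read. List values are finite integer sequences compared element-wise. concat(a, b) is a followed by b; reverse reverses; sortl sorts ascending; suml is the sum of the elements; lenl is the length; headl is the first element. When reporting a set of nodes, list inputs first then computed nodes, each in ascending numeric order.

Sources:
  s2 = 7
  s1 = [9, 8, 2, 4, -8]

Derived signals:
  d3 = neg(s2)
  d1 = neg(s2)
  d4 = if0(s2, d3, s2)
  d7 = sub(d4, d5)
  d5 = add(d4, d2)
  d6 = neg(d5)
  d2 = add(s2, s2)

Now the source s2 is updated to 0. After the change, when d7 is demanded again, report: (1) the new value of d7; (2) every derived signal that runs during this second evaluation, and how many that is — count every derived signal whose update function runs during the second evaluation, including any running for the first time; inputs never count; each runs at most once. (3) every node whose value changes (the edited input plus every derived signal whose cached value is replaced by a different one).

First demand of the output computes:
  d2 = add(7, 7) = 14
  d4 = if0(s2=7 -> else branch s2) = 7
  d5 = add(7, 14) = 21
  d7 = sub(7, 21) = -14

After the edit, cleaning proceeds:
  d2: a read changed (s2 7->0; s2 7->0) — executes, giving 0.
  d3: had never run; runs now, result 0.
  d4: a read changed (s2 7->0; s2 7->0) — executes, giving 0.
  d5: a read changed (d4 7->0; d2 14->0) — executes, giving 0.
  d7: a read changed (d4 7->0; d5 21->0) — executes, giving 0.

Note the branch switch — d3 had no cache and runs now for the first time.

Demanding d7 again yields 0.
5 derived signals run: d2, d3, d4, d5, d7.
The nodes whose values change: s2, d2, d4, d5, d7.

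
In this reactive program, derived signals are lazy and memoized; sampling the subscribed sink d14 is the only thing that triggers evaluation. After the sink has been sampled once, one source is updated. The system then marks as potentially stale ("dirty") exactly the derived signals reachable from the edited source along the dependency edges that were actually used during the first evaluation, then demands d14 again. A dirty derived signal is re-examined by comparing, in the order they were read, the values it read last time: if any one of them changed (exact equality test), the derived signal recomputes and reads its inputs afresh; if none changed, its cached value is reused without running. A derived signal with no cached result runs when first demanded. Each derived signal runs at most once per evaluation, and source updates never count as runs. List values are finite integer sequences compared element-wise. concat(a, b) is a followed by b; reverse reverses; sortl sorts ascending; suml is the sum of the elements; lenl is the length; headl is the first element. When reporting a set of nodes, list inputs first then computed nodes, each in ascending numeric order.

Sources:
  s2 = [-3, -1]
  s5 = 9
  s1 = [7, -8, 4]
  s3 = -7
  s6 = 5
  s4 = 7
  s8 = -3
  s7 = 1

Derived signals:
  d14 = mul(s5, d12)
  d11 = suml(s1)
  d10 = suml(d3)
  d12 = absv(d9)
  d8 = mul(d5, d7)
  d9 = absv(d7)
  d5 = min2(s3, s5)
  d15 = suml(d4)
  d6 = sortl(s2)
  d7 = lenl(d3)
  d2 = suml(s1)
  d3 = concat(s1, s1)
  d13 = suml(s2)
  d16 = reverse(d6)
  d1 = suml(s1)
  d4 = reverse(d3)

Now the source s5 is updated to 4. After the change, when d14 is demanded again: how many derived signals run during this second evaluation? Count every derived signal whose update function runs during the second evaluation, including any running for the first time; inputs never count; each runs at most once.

1 derived signals run: d14.

First demand of the output computes:
  d3 = concat([7, -8, 4], [7, -8, 4]) = [7, -8, 4, 7, -8, 4]
  d7 = lenl([7, -8, 4, 7, -8, 4]) = 6
  d9 = absv(6) = 6
  d12 = absv(6) = 6
  d14 = mul(9, 6) = 54

After the edit, cleaning proceeds:
  d14: a read changed (s5 9->4) — executes, giving 24.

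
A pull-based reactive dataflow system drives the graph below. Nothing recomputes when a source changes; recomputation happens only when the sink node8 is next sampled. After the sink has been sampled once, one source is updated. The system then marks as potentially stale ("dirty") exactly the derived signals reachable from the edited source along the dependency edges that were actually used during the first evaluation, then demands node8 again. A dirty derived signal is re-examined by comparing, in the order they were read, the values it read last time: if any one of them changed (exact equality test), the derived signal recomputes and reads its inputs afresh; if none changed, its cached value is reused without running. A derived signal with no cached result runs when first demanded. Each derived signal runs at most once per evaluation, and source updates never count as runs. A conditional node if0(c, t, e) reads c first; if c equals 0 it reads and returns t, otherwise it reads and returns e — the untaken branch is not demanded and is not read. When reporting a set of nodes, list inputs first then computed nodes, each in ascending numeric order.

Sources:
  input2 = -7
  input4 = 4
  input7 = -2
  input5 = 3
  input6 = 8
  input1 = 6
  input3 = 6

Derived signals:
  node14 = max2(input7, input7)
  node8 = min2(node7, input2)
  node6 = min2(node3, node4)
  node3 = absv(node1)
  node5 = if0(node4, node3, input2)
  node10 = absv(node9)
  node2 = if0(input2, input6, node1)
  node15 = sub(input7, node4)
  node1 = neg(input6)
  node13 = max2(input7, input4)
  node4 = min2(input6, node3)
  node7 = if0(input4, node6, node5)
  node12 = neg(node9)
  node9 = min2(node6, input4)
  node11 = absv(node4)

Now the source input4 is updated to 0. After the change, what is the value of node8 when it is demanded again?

First evaluation (everything demanded from the output):
  node1 = neg(8) = -8
  node3 = absv(-8) = 8
  node4 = min2(8, 8) = 8
  node5 = if0(node4=8 -> else branch input2) = -7
  node7 = if0(input4=4 -> else branch node5) = -7
  node8 = min2(-7, -7) = -7

Propagation after the edit:
  node6: demanded for the first time — runs, produces 8.
  node7: runs — input4 4->0; result 8.
  node8: runs — node7 -7->8; result -7 (same value as before).

Key observation: a condition flipped, so demand reaches new nodes — node6 runs for the first time.

New value of node8: -7.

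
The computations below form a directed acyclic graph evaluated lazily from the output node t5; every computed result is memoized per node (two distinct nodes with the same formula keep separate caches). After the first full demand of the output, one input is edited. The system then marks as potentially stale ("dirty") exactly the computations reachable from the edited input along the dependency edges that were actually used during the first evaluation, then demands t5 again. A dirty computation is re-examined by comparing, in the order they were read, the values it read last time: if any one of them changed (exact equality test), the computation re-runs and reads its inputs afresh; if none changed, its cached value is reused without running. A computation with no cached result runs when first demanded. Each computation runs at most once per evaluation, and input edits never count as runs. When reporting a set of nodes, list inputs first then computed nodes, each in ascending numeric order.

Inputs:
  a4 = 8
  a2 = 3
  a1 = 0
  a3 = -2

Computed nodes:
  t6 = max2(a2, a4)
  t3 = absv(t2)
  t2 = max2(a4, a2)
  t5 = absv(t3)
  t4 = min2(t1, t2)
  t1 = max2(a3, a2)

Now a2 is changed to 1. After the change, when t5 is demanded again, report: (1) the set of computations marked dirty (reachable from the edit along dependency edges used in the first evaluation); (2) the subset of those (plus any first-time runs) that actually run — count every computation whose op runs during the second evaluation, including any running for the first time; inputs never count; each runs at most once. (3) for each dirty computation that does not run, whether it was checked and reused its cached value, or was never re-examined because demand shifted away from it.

The edit dirties: t2, t3, t5.
1 computations run: t2.
Cache hits after checking: t3, t5.
Note the absorption at t2: it re-runs yet its value is the same, leaving the output's value untouched.

First demand of the output computes:
  t2 = max2(8, 3) = 8
  t3 = absv(8) = 8
  t5 = absv(8) = 8

After the edit, cleaning proceeds:
  t2: a read changed (a2 3->1) — executes, giving 8 — identical to its old value.
  t3: dirty, but its reads are unchanged (t2 unchanged); cached 8 stands.
  t5: dirty, but its reads are unchanged (t3 unchanged); cached 8 stands.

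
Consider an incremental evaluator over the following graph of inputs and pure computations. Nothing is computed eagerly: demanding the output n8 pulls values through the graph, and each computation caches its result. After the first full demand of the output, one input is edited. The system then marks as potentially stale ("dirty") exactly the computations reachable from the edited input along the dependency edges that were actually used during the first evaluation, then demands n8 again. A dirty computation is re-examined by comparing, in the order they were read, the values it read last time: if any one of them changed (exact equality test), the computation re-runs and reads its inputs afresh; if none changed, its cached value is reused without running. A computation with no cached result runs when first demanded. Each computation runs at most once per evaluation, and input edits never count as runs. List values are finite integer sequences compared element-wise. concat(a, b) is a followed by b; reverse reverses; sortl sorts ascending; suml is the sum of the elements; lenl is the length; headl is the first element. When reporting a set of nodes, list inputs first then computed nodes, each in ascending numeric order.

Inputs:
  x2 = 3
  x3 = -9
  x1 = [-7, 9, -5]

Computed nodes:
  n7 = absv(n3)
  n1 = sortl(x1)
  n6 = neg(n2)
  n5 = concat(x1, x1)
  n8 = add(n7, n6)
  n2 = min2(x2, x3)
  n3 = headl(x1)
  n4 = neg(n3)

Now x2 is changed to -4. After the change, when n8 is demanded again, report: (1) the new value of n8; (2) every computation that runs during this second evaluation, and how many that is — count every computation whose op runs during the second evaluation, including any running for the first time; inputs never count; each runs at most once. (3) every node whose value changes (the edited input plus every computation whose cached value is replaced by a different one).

Initial pass — values computed on the first demand:
  n2 = min2(3, -9) = -9
  n3 = headl([-7, 9, -5]) = -7
  n6 = neg(-9) = 9
  n7 = absv(-7) = 7
  n8 = add(7, 9) = 16

Second demand — change propagation:
  n2: re-runs because x2 3->-4; new result -9 (unchanged).
  n6: re-examined; everything it read last time is the same (n2 unchanged) — cache 9 kept, no run.
  n8: re-examined; everything it read last time is the same (n7 unchanged, n6 unchanged) — cache 16 kept, no run.

The important point: n2 recomputes to an identical value, and the output ends up unchanged.

n8 now evaluates to 16.
Run set: n2 (1 run).
Changed values: x2.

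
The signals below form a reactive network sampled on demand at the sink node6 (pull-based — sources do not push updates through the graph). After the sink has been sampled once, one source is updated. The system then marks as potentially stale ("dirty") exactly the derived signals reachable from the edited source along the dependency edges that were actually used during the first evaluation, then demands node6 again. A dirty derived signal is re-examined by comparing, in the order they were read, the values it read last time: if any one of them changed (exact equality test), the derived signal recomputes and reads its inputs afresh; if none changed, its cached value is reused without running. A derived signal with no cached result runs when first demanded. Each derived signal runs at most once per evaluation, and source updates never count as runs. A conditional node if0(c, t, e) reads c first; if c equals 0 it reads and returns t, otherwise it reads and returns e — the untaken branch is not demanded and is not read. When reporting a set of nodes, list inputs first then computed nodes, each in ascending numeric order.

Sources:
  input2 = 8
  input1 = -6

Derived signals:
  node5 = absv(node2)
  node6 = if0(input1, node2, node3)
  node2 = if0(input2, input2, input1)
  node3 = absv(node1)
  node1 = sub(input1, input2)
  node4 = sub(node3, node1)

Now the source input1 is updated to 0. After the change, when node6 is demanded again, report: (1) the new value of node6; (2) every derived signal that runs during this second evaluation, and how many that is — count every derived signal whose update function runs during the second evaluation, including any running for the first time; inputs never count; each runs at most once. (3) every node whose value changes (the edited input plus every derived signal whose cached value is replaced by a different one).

Initial pass — values computed on the first demand:
  node1 = sub(-6, 8) = -14
  node3 = absv(-14) = 14
  node6 = if0(input1=-6 -> else branch node3) = 14

Second demand — change propagation:
  node1: dirty yet unreached — the second evaluation never asks for it.
  node2: newly demanded (no cache) — executes and yields 0.
  node3: dirty yet unreached — the second evaluation never asks for it.
  node6: re-runs because input1 -6->0; new result 0.

The important point: the flipped condition redirects demand; node1, node3 are left stale, never re-checked.

node6 now evaluates to 0.
Run set: node2, node6 (2 run).
Changed values: input1, node6.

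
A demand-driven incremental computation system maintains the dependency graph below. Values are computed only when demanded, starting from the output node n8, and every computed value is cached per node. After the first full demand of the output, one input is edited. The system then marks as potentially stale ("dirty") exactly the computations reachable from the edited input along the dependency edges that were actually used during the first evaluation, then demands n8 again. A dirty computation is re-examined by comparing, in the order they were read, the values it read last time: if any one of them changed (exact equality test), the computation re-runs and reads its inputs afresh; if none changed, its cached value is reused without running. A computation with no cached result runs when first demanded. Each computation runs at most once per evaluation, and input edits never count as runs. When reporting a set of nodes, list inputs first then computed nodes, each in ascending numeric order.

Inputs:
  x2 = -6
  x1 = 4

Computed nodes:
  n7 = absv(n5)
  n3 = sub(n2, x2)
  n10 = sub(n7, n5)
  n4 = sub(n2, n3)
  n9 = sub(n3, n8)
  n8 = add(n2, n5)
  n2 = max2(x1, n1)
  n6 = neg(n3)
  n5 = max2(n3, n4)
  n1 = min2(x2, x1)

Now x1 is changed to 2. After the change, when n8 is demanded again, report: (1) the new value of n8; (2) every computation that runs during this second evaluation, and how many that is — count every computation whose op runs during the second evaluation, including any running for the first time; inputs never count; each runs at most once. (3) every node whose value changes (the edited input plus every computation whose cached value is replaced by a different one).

First evaluation (everything demanded from the output):
  n1 = min2(-6, 4) = -6
  n2 = max2(4, -6) = 4
  n3 = sub(4, -6) = 10
  n4 = sub(4, 10) = -6
  n5 = max2(10, -6) = 10
  n8 = add(4, 10) = 14

Propagation after the edit:
  n1: runs — x1 4->2; result -6 (same value as before).
  n2: runs — x1 4->2; result 2.
  n3: runs — n2 4->2; result 8.
  n4: runs — n2 4->2; n3 10->8; result -6 (same value as before).
  n5: runs — n3 10->8; result 8.
  n8: runs — n2 4->2; n5 10->8; result 10.

New value of n8: 10.
Computations that run: n1, n2, n3, n4, n5, n8 — 6 in total.
Values that change: x1, n2, n3, n5, n8.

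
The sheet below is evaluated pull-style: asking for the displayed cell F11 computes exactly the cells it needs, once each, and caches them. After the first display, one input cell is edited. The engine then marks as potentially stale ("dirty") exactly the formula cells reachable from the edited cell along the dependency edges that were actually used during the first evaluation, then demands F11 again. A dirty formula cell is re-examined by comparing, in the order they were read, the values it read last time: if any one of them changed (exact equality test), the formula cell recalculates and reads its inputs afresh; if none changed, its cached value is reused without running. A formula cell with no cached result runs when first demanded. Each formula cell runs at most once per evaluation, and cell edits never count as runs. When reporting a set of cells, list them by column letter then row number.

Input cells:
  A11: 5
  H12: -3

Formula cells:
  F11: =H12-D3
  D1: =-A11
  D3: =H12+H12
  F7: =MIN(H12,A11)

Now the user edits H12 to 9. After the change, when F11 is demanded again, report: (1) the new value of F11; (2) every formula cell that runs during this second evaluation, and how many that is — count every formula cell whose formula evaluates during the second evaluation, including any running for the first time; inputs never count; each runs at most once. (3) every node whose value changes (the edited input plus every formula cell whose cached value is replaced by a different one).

Demanding F11 again yields -9.
2 formula cells run: D3, F11.
The nodes whose values change: D3, F11, H12.

First demand of the output computes:
  D3 = -3 + -3 = -6
  F11 = -3 - -6 = 3

After the edit, cleaning proceeds:
  D3: a read changed (H12 -3->9; H12 -3->9) — executes, giving 18.
  F11: a read changed (H12 -3->9; D3 -6->18) — executes, giving -9.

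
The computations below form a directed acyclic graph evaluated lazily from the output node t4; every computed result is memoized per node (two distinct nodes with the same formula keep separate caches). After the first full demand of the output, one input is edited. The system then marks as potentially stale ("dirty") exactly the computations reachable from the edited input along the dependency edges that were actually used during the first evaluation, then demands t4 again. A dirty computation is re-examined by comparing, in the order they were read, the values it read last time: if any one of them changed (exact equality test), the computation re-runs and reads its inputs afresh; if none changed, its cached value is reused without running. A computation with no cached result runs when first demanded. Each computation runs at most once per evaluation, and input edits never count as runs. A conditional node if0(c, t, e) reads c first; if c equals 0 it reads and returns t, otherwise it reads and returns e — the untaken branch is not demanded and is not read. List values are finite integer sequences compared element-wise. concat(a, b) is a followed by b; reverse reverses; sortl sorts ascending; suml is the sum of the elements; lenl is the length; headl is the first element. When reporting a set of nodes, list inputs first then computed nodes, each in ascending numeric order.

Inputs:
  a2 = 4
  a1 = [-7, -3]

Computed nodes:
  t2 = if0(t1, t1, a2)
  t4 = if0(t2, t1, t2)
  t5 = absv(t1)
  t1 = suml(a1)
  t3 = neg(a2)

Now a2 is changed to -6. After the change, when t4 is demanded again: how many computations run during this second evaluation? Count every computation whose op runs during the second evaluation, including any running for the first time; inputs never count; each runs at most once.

2 computations run: t2, t4.

First demand of the output computes:
  t1 = suml([-7, -3]) = -10
  t2 = if0(t1=-10 -> else branch a2) = 4
  t4 = if0(t2=4 -> else branch t2) = 4

After the edit, cleaning proceeds:
  t2: a read changed (a2 4->-6) — executes, giving -6.
  t4: a read changed (t2 4->-6; t2 4->-6) — executes, giving -6.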